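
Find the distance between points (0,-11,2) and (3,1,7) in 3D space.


dx=3, dy=12, dz=5
d = sqrt(9+144+25) = sqrt(178) = 13.3417

13.3417


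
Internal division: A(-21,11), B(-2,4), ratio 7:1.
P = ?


Px = (7*(-2) + 1*(-21))/8 = -35/8 = -4.3750
Py = (7*4 + 1*11)/8 = 39/8 = 4.8750

P = (-4.3750, 4.8750)


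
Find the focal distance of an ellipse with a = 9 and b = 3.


c^2 = 9^2 - 3^2 = 81 - 9 = 72
c = sqrt(72) = 8.4853

c = 8.4853


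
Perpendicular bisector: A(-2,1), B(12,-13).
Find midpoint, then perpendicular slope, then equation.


Midpoint = (5, -6)
Slope of AB = dy/dx = -14/14 = -1.0000
Perp slope = -dx/dy = 14/14 = 1.0000
b = My - (perp slope)*Mx = -6 + (14*5)/(-14) = -6 - 5.0000 = -11.0000

y = 1.0000x - 11.0000


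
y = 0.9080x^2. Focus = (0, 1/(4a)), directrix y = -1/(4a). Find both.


a = 0.9080
1/(4a) = 0.2753
Focus = (0, 0.2753)
Directrix: y = -0.2753

Focus = (0, 0.2753), Directrix: y = -0.2753


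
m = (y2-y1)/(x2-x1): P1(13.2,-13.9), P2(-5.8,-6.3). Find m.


dy = -6.3 + 13.9 = 7.6
dx = -5.8 - 13.2 = -19.0
m = 7.6/(-19.0) = -0.4000

m = -0.4000


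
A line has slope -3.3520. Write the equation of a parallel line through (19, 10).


Parallel lines have equal slopes.
m2 = -3.3520
b2 = 10 + 3.3520*19 = 73.6880

y = -3.3520x + 73.6880


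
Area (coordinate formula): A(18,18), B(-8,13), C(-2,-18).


18*(13+ 18) = 558
-8*(-18-18) = 288
-2*(18-13) = -10
sum = 836
Area = |836|/2 = 418.0000

418.0000 sq units


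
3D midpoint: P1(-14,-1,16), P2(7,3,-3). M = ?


Mx = (-14+7)/2 = -3.5000
My = (-1+3)/2 = 1.0000
Mz = (16- 3)/2 = 6.5000

M = (-3.5000, 1.0000, 6.5000)


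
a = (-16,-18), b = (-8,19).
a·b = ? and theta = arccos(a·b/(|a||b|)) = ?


a·b = -16*(-8) - 18*19 = 128 - 342 = -214
|a| = sqrt(256+324) = 24.0832
|b| = sqrt(64+361) = 20.6155
cos(theta) = -214/(sqrt(580)*sqrt(425)) = -214/sqrt(246500) = -0.431028
theta = arccos(-214/sqrt(246500)) = 115.5328 degrees

a·b = -214, theta = 115.5328 deg


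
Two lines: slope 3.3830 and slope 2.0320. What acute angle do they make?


m1-m2 = 1.351
1+m1*m2 = 7.874256
tan(theta) = |1.351/7.874256| = 0.171572
theta = arctan(|1.351/7.874256|) = 9.7355 degrees (acute angle)

9.7355 degrees


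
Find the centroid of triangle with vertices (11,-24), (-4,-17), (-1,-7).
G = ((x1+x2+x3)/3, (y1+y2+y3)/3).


Gx = (11- 4- 1)/3 = 6/3 = 2.0000
Gy = (-24- 17- 7)/3 = -48/3 = -16.0000

G = (2.0000, -16.0000)


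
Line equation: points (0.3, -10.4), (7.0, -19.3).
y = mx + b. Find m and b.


m = (-8.9)/(6.7) = -1.3284
b = y1 - m*x1 = -10.4 - (-8.9*0.3)/(6.7) = -10.4 + 0.3985 = -10.0015

y = -1.3284x - 10.0015


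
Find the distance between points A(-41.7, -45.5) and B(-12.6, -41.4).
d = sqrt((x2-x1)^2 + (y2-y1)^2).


dx = -12.6 + 41.7 = 29.1
dy = -41.4 + 45.5 = 4.1
d = sqrt(846.81 + 16.81) = sqrt(863.62) = 29.3874

29.3874


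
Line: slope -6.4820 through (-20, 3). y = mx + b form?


y - 3 = -6.4820(x + 20)
y = -6.4820x + 3 + 6.4820*(-20)
y = -6.4820x - 126.6400

y = -6.4820x - 126.6400


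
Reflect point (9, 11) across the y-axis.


Reflection rule for y-axis: (-x, y)
(9, 11) -> (-9, 11)

(-9, 11)


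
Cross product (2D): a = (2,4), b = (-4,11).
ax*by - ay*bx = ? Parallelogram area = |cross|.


cross = 2*11 - 4*(-4) = 22 + 16 = 38
Parallelogram area = |38| = 38

cross = 38, parallelogram area = 38


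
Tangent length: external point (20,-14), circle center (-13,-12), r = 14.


d = sqrt((20+ 13)^2 + (-14+ 12)^2) = sqrt(1089+4) = 33.0606
L = sqrt(1093.0000 - 196) = sqrt(897.0000) = 29.9500

29.9500


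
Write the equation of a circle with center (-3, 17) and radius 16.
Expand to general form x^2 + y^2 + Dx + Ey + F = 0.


(x+ 3)^2 + (y-17)^2 = 16^2
D = -2h = 6, E = -2k = -34
F = h^2+k^2-r^2 = 9+289-256 = 42

x^2 + y^2 + 6x - 34y + 42 = 0


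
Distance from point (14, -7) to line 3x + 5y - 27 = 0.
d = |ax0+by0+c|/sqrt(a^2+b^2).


|3*14 + 5*(-7) - 27| = |-20| = 20
sqrt(9 + 25) = sqrt(34) = 5.8310
d = 20/sqrt(34) = 3.4300

3.4300


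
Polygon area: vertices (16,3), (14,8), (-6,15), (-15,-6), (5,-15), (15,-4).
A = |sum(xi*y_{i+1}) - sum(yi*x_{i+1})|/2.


sum(xi*y_{i+1}) = 16*8 + 14*15 - 6*(-6) - 15*(-15) + 5*(-4) + 15*3 = 624
sum(yi*x_{i+1}) = 3*14 + 8*(-6) + 15*(-15) - 6*5 - 15*15 - 4*16 = -550
Area = |624 + 550|/2 = 1174/2 = 587.0000

587.0000 sq units


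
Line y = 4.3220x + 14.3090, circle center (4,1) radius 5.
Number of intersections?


Substitute y = 4.3220x + 14.3090: (x-4)^2 + (4.3220x+14.3090-1)^2 = 25
Expand to Ax^2 + Bx + C = 0, where b-k = 13.309
A = 1+m^2 = 19.679684
B = 2(m(b-k) - h) = 2(4.3220*13.309 - 4) = 107.042996
C = h^2 + (b-k)^2 - r^2 = 16 + 177.129481 - 25 = 168.129481
disc = B^2-4AC = 11458.2030 - 13234.9402 = -1776.7372
disc < 0

0 intersection points


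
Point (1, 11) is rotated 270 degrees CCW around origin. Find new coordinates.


cos(270) = 0, sin(270) = -1
x' = 1*0 - 11*(-1) = 11
y' = 1*(-1) + 11*0 = -1

(11, -1)


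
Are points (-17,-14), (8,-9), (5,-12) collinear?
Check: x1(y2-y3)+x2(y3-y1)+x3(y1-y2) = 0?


-17*(-9+ 12) + 8*(-12+ 14) + 5*(-14+ 9)
= -51 + 16 - 25 = -60

No, not collinear (determinant = -60)


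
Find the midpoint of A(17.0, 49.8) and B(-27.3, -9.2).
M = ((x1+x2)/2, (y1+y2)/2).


Mx = (17.0 - 27.3)/2 = -10.3/2 = -5.1500
My = (49.8 - 9.2)/2 = 40.6/2 = 20.3000

(-5.1500, 20.3000)


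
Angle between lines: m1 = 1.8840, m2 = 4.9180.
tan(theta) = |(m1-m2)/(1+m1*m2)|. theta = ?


m1-m2 = -3.034
1+m1*m2 = 10.265512
tan(theta) = |-3.034/10.265512| = 0.295553
theta = arctan(|-3.034/10.265512|) = 16.4652 degrees (acute angle)

16.4652 degrees


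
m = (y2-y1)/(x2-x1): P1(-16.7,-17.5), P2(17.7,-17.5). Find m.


dy = -17.5 + 17.5 = 0.0
dx = 17.7 + 16.7 = 34.4
m = 0.0/34.4 = 0

m = 0


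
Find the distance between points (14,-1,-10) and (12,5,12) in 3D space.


dx=-2, dy=6, dz=22
d = sqrt(4+36+484) = sqrt(524) = 22.8910

22.8910


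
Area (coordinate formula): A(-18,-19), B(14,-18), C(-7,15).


-18*(-18-15) = 594
14*(15+ 19) = 476
-7*(-19+ 18) = 7
sum = 1077
Area = |1077|/2 = 538.5000

538.5000 sq units


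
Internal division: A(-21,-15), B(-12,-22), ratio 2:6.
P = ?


Px = (2*(-12) + 6*(-21))/8 = -150/8 = -18.7500
Py = (2*(-22) + 6*(-15))/8 = -134/8 = -16.7500

P = (-18.7500, -16.7500)


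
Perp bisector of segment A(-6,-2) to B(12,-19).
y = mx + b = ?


Midpoint = (3, -10.5)
Slope of AB = dy/dx = -17/18 = -0.9444
Perp slope = -dx/dy = 18/17 = 1.0588
b = My - (perp slope)*Mx = -10.5 + (18*3)/(-17) = -10.5 - 3.1765 = -13.6765

y = 1.0588x - 13.6765


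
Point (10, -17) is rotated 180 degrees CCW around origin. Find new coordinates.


cos(180) = -1, sin(180) = 0
x' = 10*(-1) + 17*0 = -10
y' = 10*0 - 17*(-1) = 17

(-10, 17)


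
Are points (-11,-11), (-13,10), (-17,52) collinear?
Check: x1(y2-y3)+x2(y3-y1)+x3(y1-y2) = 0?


-11*(10-52) - 13*(52+ 11) - 17*(-11-10)
= 462 - 819 + 357 = 0

Yes, collinear (determinant = 0)


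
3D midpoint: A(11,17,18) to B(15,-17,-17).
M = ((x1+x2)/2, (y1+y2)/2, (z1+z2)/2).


Mx = (11+15)/2 = 13.0000
My = (17- 17)/2 = 0
Mz = (18- 17)/2 = 0.5000

M = (13.0000, 0, 0.5000)


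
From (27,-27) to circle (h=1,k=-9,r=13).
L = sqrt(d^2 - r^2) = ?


d = sqrt((27-1)^2 + (-27+ 9)^2) = sqrt(676+324) = 31.6228
L = sqrt(1000.0000 - 169) = sqrt(831.0000) = 28.8271

28.8271


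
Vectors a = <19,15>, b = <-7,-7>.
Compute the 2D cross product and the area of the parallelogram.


cross = 19*(-7) - 15*(-7) = -133 + 105 = -28
Parallelogram area = |-28| = 28

cross = -28, parallelogram area = 28


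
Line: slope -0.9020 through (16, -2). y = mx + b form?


y + 2 = -0.9020(x - 16)
y = -0.9020x - 2 + 0.9020*16
y = -0.9020x + 12.4320

y = -0.9020x + 12.4320


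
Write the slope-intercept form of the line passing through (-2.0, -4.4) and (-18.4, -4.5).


m = (-0.1)/(-16.4) = 0.0061
b = y1 - m*x1 = -4.4 - (-0.1*(-2.0))/(-16.4) = -4.4 + 0.0122 = -4.3878

y = 0.0061x - 4.3878


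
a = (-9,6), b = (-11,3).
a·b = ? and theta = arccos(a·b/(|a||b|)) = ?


a·b = -9*(-11) + 6*3 = 99 + 18 = 117
|a| = sqrt(81+36) = 10.8167
|b| = sqrt(121+9) = 11.4018
cos(theta) = 117/(sqrt(117)*sqrt(130)) = 117/sqrt(15210) = 0.948683
theta = arccos(117/sqrt(15210)) = 18.4349 degrees

a·b = 117, theta = 18.4349 deg


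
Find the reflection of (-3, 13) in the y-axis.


Reflection rule for y-axis: (-x, y)
(-3, 13) -> (3, 13)

(3, 13)


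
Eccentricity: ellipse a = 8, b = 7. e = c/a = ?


c = sqrt(64-49) = sqrt(15) = 3.8730
e = c/a = sqrt(15)/8 = 0.4841

e = 0.4841


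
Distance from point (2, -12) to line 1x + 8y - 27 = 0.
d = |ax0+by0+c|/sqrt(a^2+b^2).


|1*2 + 8*(-12) - 27| = |-121| = 121
sqrt(1 + 64) = sqrt(65) = 8.0623
d = 121/sqrt(65) = 15.0082

15.0082


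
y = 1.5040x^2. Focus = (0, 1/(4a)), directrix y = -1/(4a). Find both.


a = 1.5040
1/(4a) = 0.1662
Focus = (0, 0.1662)
Directrix: y = -0.1662

Focus = (0, 0.1662), Directrix: y = -0.1662


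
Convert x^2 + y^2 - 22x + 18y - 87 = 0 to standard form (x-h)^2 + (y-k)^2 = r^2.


h = -D/2 = 22/2 = 11
k = -E/2 = -18/2 = -9
r^2 = h^2 + k^2 - F = 121 + 81 + 87 = 289
r = 17

Center (11, -9), radius = 17


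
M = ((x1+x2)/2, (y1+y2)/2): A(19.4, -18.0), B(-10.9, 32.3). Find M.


Mx = (19.4 - 10.9)/2 = 8.5/2 = 4.2500
My = (-18.0 + 32.3)/2 = 14.3/2 = 7.1500

(4.2500, 7.1500)


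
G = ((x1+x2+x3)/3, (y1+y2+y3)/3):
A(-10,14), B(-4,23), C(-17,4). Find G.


Gx = (-10- 4- 17)/3 = -31/3 = -10.3333
Gy = (14+23+4)/3 = 41/3 = 13.6667

G = (-10.3333, 13.6667)


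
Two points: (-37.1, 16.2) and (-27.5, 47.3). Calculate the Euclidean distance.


dx = -27.5 + 37.1 = 9.6
dy = 47.3 - 16.2 = 31.1
d = sqrt(92.16 + 967.21) = sqrt(1059.37) = 32.5480

32.5480


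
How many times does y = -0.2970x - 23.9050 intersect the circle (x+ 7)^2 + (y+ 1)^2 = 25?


Substitute y = -0.2970x - 23.9050: (x+ 7)^2 + (-0.2970x- 23.9050+ 1)^2 = 25
Expand to Ax^2 + Bx + C = 0, where b-k = -22.905
A = 1+m^2 = 1.088209
B = 2(m(b-k) - h) = 2(-0.2970*(-22.905) + 7) = 27.60557
C = h^2 + (b-k)^2 - r^2 = 49 + 524.639025 - 25 = 548.639025
disc = B^2-4AC = 762.0675 - 2388.1357 = -1626.0682
disc < 0

0 intersection points


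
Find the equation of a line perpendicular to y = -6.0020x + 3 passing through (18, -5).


Perpendicular slope = -1/m1 = -1/(-6.0020) = 0.1666
b2 = y0 - m2*x0 = -5 + 18/(-6.0020) = -5 - 2.9990 = -7.9990

y = 0.1666x - 7.9990


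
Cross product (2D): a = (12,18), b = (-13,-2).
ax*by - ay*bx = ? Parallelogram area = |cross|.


cross = 12*(-2) - 18*(-13) = -24 + 234 = 210
Parallelogram area = |210| = 210

cross = 210, parallelogram area = 210


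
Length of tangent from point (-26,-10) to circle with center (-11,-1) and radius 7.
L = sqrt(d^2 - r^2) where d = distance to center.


d = sqrt((-26+ 11)^2 + (-10+ 1)^2) = sqrt(225+81) = 17.4929
L = sqrt(306.0000 - 49) = sqrt(257.0000) = 16.0312

16.0312


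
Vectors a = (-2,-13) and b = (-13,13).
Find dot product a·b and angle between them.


a·b = -2*(-13) - 13*13 = 26 - 169 = -143
|a| = sqrt(4+169) = 13.1529
|b| = sqrt(169+169) = 18.3848
cos(theta) = -143/(sqrt(173)*sqrt(338)) = -143/sqrt(58474) = -0.591364
theta = arccos(-143/sqrt(58474)) = 126.2538 degrees

a·b = -143, theta = 126.2538 deg


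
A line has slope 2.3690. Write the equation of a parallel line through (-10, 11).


Parallel lines have equal slopes.
m2 = 2.3690
b2 = 11 - 2.3690*(-10) = 34.6900

y = 2.3690x + 34.6900


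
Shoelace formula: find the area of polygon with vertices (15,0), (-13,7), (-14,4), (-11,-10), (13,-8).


sum(xi*y_{i+1}) = 15*7 - 13*4 - 14*(-10) - 11*(-8) + 13*0 = 281
sum(yi*x_{i+1}) = 0*(-13) + 7*(-14) + 4*(-11) - 10*13 - 8*15 = -392
Area = |281 + 392|/2 = 673/2 = 336.5000

336.5000 sq units


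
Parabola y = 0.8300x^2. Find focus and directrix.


a = 0.8300
1/(4a) = 0.3012
Focus = (0, 0.3012)
Directrix: y = -0.3012

Focus = (0, 0.3012), Directrix: y = -0.3012


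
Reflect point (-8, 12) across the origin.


Reflection rule for origin: (-x, -y)
(-8, 12) -> (8, -12)

(8, -12)


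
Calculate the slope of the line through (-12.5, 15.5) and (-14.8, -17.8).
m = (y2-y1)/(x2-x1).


dy = -17.8 - 15.5 = -33.3
dx = -14.8 + 12.5 = -2.3
m = -33.3/(-2.3) = 14.4783

m = 14.4783


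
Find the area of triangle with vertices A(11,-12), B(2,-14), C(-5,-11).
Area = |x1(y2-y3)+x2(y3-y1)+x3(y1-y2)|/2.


11*(-14+ 11) = -33
2*(-11+ 12) = 2
-5*(-12+ 14) = -10
sum = -41
Area = |-41|/2 = 20.5000

20.5000 sq units


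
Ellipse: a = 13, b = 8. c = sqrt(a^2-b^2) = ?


c^2 = 13^2 - 8^2 = 169 - 64 = 105
c = sqrt(105) = 10.2470

c = 10.2470


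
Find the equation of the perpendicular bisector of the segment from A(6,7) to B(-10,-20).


Midpoint = (-2, -6.5)
Slope of AB = dy/dx = -27/(-16) = 1.6875
Perp slope = -dx/dy = -16/27 = -0.5926
b = My - (perp slope)*Mx = -6.5 + (-16*(-2))/(-27) = -6.5 - 1.1852 = -7.6852

y = -0.5926x - 7.6852


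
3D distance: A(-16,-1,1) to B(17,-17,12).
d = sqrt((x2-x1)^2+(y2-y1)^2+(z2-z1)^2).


dx=33, dy=-16, dz=11
d = sqrt(1089+256+121) = sqrt(1466) = 38.2884

38.2884


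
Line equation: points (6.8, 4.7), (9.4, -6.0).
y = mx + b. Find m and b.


m = (-10.7)/(2.6) = -4.1154
b = y1 - m*x1 = 4.7 - (-10.7*6.8)/(2.6) = 4.7 + 27.9846 = 32.6846

y = -4.1154x + 32.6846


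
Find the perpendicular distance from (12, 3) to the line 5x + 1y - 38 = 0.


|5*12 + 1*3 - 38| = |25| = 25
sqrt(25 + 1) = sqrt(26) = 5.0990
d = 25/sqrt(26) = 4.9029

4.9029


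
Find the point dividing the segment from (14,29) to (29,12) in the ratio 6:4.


Px = (6*29 + 4*14)/10 = 230/10 = 23.0000
Py = (6*12 + 4*29)/10 = 188/10 = 18.8000

P = (23.0000, 18.8000)


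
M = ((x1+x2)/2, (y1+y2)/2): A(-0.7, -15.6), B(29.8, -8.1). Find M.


Mx = (-0.7 + 29.8)/2 = 29.1/2 = 14.5500
My = (-15.6 - 8.1)/2 = -23.7/2 = -11.8500

(14.5500, -11.8500)


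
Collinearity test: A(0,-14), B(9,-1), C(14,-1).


0*(-1+ 1) + 9*(-1+ 14) + 14*(-14+ 1)
= 0 + 117 - 182 = -65

No, not collinear (determinant = -65)


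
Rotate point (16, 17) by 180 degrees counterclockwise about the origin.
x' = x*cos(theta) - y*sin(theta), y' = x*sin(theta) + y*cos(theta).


cos(180) = -1, sin(180) = 0
x' = 16*(-1) - 17*0 = -16
y' = 16*0 + 17*(-1) = -17

(-16, -17)


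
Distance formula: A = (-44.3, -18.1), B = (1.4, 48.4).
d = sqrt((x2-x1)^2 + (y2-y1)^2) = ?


dx = 1.4 + 44.3 = 45.7
dy = 48.4 + 18.1 = 66.5
d = sqrt(2088.49 + 4422.25) = sqrt(6510.74) = 80.6892

80.6892


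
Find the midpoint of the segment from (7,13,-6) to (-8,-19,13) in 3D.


Mx = (7- 8)/2 = -0.5000
My = (13- 19)/2 = -3.0000
Mz = (-6+13)/2 = 3.5000

M = (-0.5000, -3.0000, 3.5000)


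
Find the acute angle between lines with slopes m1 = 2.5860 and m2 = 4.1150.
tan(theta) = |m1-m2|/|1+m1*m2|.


m1-m2 = -1.529
1+m1*m2 = 11.64139
tan(theta) = |-1.529/11.64139| = 0.131342
theta = arctan(|-1.529/11.64139|) = 7.4825 degrees (acute angle)

7.4825 degrees


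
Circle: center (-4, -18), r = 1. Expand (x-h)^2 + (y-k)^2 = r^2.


(x+ 4)^2 + (y+ 18)^2 = 1^2
D = -2h = 8, E = -2k = 36
F = h^2+k^2-r^2 = 16+324-1 = 339

x^2 + y^2 + 8x + 36y + 339 = 0


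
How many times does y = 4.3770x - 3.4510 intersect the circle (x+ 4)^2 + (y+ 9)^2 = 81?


Substitute y = 4.3770x - 3.4510: (x+ 4)^2 + (4.3770x- 3.4510+ 9)^2 = 81
Expand to Ax^2 + Bx + C = 0, where b-k = 5.549
A = 1+m^2 = 20.158129
B = 2(m(b-k) - h) = 2(4.3770*5.549 + 4) = 56.575946
C = h^2 + (b-k)^2 - r^2 = 16 + 30.791401 - 81 = -34.208599
disc = B^2-4AC = 3200.8377 + 2758.3254 = 5959.1631
disc > 0

2 intersection points


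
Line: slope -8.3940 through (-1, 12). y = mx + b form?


y - 12 = -8.3940(x + 1)
y = -8.3940x + 12 + 8.3940*(-1)
y = -8.3940x + 3.6060

y = -8.3940x + 3.6060


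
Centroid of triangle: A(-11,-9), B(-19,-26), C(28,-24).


Gx = (-11- 19+28)/3 = -2/3 = -0.6667
Gy = (-9- 26- 24)/3 = -59/3 = -19.6667

G = (-0.6667, -19.6667)


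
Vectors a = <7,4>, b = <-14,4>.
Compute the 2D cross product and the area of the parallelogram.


cross = 7*4 - 4*(-14) = 28 + 56 = 84
Parallelogram area = |84| = 84

cross = 84, parallelogram area = 84


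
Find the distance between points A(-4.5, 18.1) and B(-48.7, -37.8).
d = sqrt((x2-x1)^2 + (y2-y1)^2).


dx = -48.7 + 4.5 = -44.2
dy = -37.8 - 18.1 = -55.9
d = sqrt(1953.64 + 3124.81) = sqrt(5078.45) = 71.2632

71.2632


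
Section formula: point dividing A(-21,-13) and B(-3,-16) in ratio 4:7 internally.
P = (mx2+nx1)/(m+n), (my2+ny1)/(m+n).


Px = (4*(-3) + 7*(-21))/11 = -159/11 = -14.4545
Py = (4*(-16) + 7*(-13))/11 = -155/11 = -14.0909

P = (-14.4545, -14.0909)


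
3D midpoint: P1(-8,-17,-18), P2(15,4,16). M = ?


Mx = (-8+15)/2 = 3.5000
My = (-17+4)/2 = -6.5000
Mz = (-18+16)/2 = -1.0000

M = (3.5000, -6.5000, -1.0000)


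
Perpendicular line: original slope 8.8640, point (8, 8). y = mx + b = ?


Perpendicular slope = -1/m1 = -1/8.8640 = -0.1128
b2 = y0 - m2*x0 = 8 + 8/8.8640 = 8 + 0.9025 = 8.9025

y = -0.1128x + 8.9025


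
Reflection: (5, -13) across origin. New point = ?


Reflection rule for origin: (-x, -y)
(5, -13) -> (-5, 13)

(-5, 13)


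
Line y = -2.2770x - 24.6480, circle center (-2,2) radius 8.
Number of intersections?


Substitute y = -2.2770x - 24.6480: (x+ 2)^2 + (-2.2770x- 24.6480-2)^2 = 64
Expand to Ax^2 + Bx + C = 0, where b-k = -26.648
A = 1+m^2 = 6.184729
B = 2(m(b-k) - h) = 2(-2.2770*(-26.648) + 2) = 125.354992
C = h^2 + (b-k)^2 - r^2 = 4 + 710.115904 - 64 = 650.115904
disc = B^2-4AC = 15713.8740 - 16083.1627 = -369.2887
disc < 0

0 intersection points


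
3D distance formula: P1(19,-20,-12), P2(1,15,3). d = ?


dx=-18, dy=35, dz=15
d = sqrt(324+1225+225) = sqrt(1774) = 42.1189

42.1189


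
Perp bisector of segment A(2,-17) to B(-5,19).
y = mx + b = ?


Midpoint = (-1.5, 1)
Slope of AB = dy/dx = 36/(-7) = -5.1429
Perp slope = -dx/dy = 7/36 = 0.1944
b = My - (perp slope)*Mx = 1 + (-7*(-1.5))/36 = 1 + 0.2917 = 1.2917

y = 0.1944x + 1.2917


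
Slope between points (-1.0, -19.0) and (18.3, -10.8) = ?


dy = -10.8 + 19.0 = 8.2
dx = 18.3 + 1.0 = 19.3
m = 8.2/19.3 = 0.4249

m = 0.4249


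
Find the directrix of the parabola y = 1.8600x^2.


a = 1.8600
1/(4a) = 0.1344
directrix: y = -0.1344 = -0.1344

y = -0.1344


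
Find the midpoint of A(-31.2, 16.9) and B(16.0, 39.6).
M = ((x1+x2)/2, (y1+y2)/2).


Mx = (-31.2 + 16.0)/2 = -15.2/2 = -7.6000
My = (16.9 + 39.6)/2 = 56.5/2 = 28.2500

(-7.6000, 28.2500)


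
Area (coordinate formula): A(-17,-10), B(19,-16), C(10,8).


-17*(-16-8) = 408
19*(8+ 10) = 342
10*(-10+ 16) = 60
sum = 810
Area = |810|/2 = 405.0000

405.0000 sq units


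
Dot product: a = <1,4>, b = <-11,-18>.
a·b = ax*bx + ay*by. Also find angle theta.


a·b = 1*(-11) + 4*(-18) = -11 - 72 = -83
|a| = sqrt(1+16) = 4.1231
|b| = sqrt(121+324) = 21.0950
cos(theta) = -83/(sqrt(17)*sqrt(445)) = -83/sqrt(7565) = -0.954275
theta = arccos(-83/sqrt(7565)) = 162.6067 degrees

a·b = -83, theta = 162.6067 deg


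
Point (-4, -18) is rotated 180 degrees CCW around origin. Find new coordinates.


cos(180) = -1, sin(180) = 0
x' = -4*(-1) + 18*0 = 4
y' = -4*0 - 18*(-1) = 18

(4, 18)


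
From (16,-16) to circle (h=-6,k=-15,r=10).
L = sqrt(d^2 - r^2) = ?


d = sqrt((16+ 6)^2 + (-16+ 15)^2) = sqrt(484+1) = 22.0227
L = sqrt(485.0000 - 100) = sqrt(385.0000) = 19.6214

19.6214


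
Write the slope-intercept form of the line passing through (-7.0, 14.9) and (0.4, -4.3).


m = (-19.2)/(7.4) = -2.5946
b = y1 - m*x1 = 14.9 - (-19.2*(-7.0))/(7.4) = 14.9 - 18.1622 = -3.2622

y = -2.5946x - 3.2622


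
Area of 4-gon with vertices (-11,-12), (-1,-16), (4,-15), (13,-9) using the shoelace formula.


sum(xi*y_{i+1}) = -11*(-16) - 1*(-15) + 4*(-9) + 13*(-12) = -1
sum(yi*x_{i+1}) = -12*(-1) - 16*4 - 15*13 - 9*(-11) = -148
Area = |-1 + 148|/2 = 147/2 = 73.5000

73.5000 sq units


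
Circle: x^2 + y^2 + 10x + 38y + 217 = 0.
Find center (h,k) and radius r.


h = -D/2 = -10/2 = -5
k = -E/2 = -38/2 = -19
r^2 = h^2 + k^2 - F = 25 + 361 - 217 = 169
r = 13

Center (-5, -19), radius = 13


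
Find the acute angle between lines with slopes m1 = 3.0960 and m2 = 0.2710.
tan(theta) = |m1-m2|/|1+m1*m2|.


m1-m2 = 2.825
1+m1*m2 = 1.839016
tan(theta) = |2.825/1.839016| = 1.536148
theta = arctan(|2.825/1.839016|) = 56.9367 degrees (acute angle)

56.9367 degrees


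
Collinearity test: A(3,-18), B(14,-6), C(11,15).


3*(-6-15) + 14*(15+ 18) + 11*(-18+ 6)
= -63 + 462 - 132 = 267

No, not collinear (determinant = 267)


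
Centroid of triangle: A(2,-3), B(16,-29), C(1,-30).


Gx = (2+16+1)/3 = 19/3 = 6.3333
Gy = (-3- 29- 30)/3 = -62/3 = -20.6667

G = (6.3333, -20.6667)


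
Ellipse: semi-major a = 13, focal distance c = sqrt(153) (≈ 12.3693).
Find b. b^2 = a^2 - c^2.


b^2 = 13^2 - (sqrt(153))^2 = 169 - 153 = 16
b = sqrt(16) = 4

b = 4


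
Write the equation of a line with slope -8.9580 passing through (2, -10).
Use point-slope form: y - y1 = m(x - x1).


y + 10 = -8.9580(x - 2)
y = -8.9580x - 10 + 8.9580*2
y = -8.9580x + 7.9160

y = -8.9580x + 7.9160


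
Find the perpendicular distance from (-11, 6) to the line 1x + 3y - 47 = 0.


|1*(-11) + 3*6 - 47| = |-40| = 40
sqrt(1 + 9) = sqrt(10) = 3.1623
d = 40/sqrt(10) = 12.6491

12.6491


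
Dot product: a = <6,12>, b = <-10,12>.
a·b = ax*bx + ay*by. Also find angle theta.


a·b = 6*(-10) + 12*12 = -60 + 144 = 84
|a| = sqrt(36+144) = 13.4164
|b| = sqrt(100+144) = 15.6205
cos(theta) = 84/(sqrt(180)*sqrt(244)) = 84/sqrt(43920) = 0.400819
theta = arccos(84/sqrt(43920)) = 66.3706 degrees

a·b = 84, theta = 66.3706 deg


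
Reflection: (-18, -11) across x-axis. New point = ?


Reflection rule for x-axis: (x, -y)
(-18, -11) -> (-18, 11)

(-18, 11)


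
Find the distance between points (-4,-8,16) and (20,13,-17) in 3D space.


dx=24, dy=21, dz=-33
d = sqrt(576+441+1089) = sqrt(2106) = 45.8912

45.8912


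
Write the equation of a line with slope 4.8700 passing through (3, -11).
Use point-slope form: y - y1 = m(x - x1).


y + 11 = 4.8700(x - 3)
y = 4.8700x - 11 - 4.8700*3
y = 4.8700x - 25.6100

y = 4.8700x - 25.6100


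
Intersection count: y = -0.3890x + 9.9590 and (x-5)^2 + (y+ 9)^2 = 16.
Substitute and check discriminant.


Substitute y = -0.3890x + 9.9590: (x-5)^2 + (-0.3890x+9.9590+ 9)^2 = 16
Expand to Ax^2 + Bx + C = 0, where b-k = 18.959
A = 1+m^2 = 1.151321
B = 2(m(b-k) - h) = 2(-0.3890*18.959 - 5) = -24.750102
C = h^2 + (b-k)^2 - r^2 = 25 + 359.443681 - 16 = 368.443681
disc = B^2-4AC = 612.5675 - 1696.7878 = -1084.2203
disc < 0

0 intersection points


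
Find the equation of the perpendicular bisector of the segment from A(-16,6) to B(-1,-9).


Midpoint = (-8.5, -1.5)
Slope of AB = dy/dx = -15/15 = -1.0000
Perp slope = -dx/dy = 15/15 = 1.0000
b = My - (perp slope)*Mx = -1.5 + (15*(-8.5))/(-15) = -1.5 + 8.5000 = 7.0000

y = 1.0000x + 7.0000


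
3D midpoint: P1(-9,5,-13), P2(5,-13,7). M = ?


Mx = (-9+5)/2 = -2.0000
My = (5- 13)/2 = -4.0000
Mz = (-13+7)/2 = -3.0000

M = (-2.0000, -4.0000, -3.0000)


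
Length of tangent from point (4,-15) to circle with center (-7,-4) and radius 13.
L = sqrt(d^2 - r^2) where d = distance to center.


d = sqrt((4+ 7)^2 + (-15+ 4)^2) = sqrt(121+121) = 15.5563
L = sqrt(242.0000 - 169) = sqrt(73.0000) = 8.5440

8.5440


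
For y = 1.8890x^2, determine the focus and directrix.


a = 1.8890
1/(4a) = 0.1323
Focus = (0, 0.1323)
Directrix: y = -0.1323

Focus = (0, 0.1323), Directrix: y = -0.1323


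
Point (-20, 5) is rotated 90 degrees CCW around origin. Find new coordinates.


cos(90) = 0, sin(90) = 1
x' = -20*0 - 5*1 = -5
y' = -20*1 + 5*0 = -20

(-5, -20)


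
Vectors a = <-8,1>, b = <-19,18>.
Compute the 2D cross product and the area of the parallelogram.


cross = -8*18 - 1*(-19) = -144 + 19 = -125
Parallelogram area = |-125| = 125

cross = -125, parallelogram area = 125


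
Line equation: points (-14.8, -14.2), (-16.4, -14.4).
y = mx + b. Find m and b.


m = (-0.2)/(-1.6) = 0.1250
b = y1 - m*x1 = -14.2 - (-0.2*(-14.8))/(-1.6) = -14.2 + 1.8500 = -12.3500

y = 0.1250x - 12.3500


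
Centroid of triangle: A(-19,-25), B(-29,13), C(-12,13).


Gx = (-19- 29- 12)/3 = -60/3 = -20.0000
Gy = (-25+13+13)/3 = 1/3 = 0.3333

G = (-20.0000, 0.3333)


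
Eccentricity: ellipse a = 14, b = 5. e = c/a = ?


c = sqrt(196-25) = sqrt(171) = 13.0767
e = c/a = sqrt(171)/14 = 0.9340

e = 0.9340


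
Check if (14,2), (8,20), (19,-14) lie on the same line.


14*(20+ 14) + 8*(-14-2) + 19*(2-20)
= 476 - 128 - 342 = 6

No, not collinear (determinant = 6)


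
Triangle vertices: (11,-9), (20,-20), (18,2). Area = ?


11*(-20-2) = -242
20*(2+ 9) = 220
18*(-9+ 20) = 198
sum = 176
Area = |176|/2 = 88.0000

88.0000 sq units


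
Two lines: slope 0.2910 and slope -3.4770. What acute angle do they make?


m1-m2 = 3.768
1+m1*m2 = -0.011807
tan(theta) = |3.768/(-0.011807)| = 319.132718
theta = arctan(|3.768/(-0.011807)|) = 89.8205 degrees (acute angle)

89.8205 degrees


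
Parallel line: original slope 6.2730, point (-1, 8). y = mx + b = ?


Parallel lines have equal slopes.
m2 = 6.2730
b2 = 8 - 6.2730*(-1) = 14.2730

y = 6.2730x + 14.2730


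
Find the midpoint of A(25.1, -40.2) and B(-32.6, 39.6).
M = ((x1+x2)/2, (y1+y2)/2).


Mx = (25.1 - 32.6)/2 = -7.5/2 = -3.7500
My = (-40.2 + 39.6)/2 = -0.6/2 = -0.3000

(-3.7500, -0.3000)


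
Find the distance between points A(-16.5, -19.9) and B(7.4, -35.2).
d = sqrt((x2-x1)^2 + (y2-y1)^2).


dx = 7.4 + 16.5 = 23.9
dy = -35.2 + 19.9 = -15.3
d = sqrt(571.21 + 234.09) = sqrt(805.3) = 28.3778

28.3778


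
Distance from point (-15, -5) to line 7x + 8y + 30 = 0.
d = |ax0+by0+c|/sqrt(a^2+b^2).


|7*(-15) + 8*(-5) + 30| = |-115| = 115
sqrt(49 + 64) = sqrt(113) = 10.6301
d = 115/sqrt(113) = 10.8183

10.8183


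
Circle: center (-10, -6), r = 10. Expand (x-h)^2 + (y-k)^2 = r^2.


(x+ 10)^2 + (y+ 6)^2 = 10^2
D = -2h = 20, E = -2k = 12
F = h^2+k^2-r^2 = 100+36-100 = 36

x^2 + y^2 + 20x + 12y + 36 = 0


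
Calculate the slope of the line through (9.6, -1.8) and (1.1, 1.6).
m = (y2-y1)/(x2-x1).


dy = 1.6 + 1.8 = 3.4
dx = 1.1 - 9.6 = -8.5
m = 3.4/(-8.5) = -0.4000

m = -0.4000


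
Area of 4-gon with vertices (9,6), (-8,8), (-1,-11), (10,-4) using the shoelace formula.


sum(xi*y_{i+1}) = 9*8 - 8*(-11) - 1*(-4) + 10*6 = 224
sum(yi*x_{i+1}) = 6*(-8) + 8*(-1) - 11*10 - 4*9 = -202
Area = |224 + 202|/2 = 426/2 = 213.0000

213.0000 sq units


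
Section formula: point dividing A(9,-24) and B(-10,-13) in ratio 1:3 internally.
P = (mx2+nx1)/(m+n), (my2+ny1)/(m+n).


Px = (1*(-10) + 3*9)/4 = 17/4 = 4.2500
Py = (1*(-13) + 3*(-24))/4 = -85/4 = -21.2500

P = (4.2500, -21.2500)


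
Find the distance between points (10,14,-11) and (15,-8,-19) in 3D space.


dx=5, dy=-22, dz=-8
d = sqrt(25+484+64) = sqrt(573) = 23.9374

23.9374


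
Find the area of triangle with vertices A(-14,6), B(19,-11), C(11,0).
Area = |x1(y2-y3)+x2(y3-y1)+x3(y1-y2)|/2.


-14*(-11-0) = 154
19*(0-6) = -114
11*(6+ 11) = 187
sum = 227
Area = |227|/2 = 113.5000

113.5000 sq units


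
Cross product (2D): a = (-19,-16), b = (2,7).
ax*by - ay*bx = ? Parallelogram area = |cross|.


cross = -19*7 + 16*2 = -133 + 32 = -101
Parallelogram area = |-101| = 101

cross = -101, parallelogram area = 101


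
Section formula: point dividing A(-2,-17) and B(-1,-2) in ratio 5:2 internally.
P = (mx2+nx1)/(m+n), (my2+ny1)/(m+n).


Px = (5*(-1) + 2*(-2))/7 = -9/7 = -1.2857
Py = (5*(-2) + 2*(-17))/7 = -44/7 = -6.2857

P = (-1.2857, -6.2857)


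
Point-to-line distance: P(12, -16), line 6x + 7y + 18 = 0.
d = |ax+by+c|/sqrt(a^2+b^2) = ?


|6*12 + 7*(-16) + 18| = |-22| = 22
sqrt(36 + 49) = sqrt(85) = 9.2195
d = 22/sqrt(85) = 2.3862

2.3862


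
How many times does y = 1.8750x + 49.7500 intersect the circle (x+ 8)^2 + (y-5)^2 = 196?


Substitute y = 1.8750x + 49.7500: (x+ 8)^2 + (1.8750x+49.7500-5)^2 = 196
Expand to Ax^2 + Bx + C = 0, where b-k = 44.75
A = 1+m^2 = 4.515625
B = 2(m(b-k) - h) = 2(1.8750*44.75 + 8) = 183.8125
C = h^2 + (b-k)^2 - r^2 = 64 + 2002.5625 - 196 = 1870.5625
disc = B^2-4AC = 33787.0352 - 33787.0352 = 0
disc = 0

1 intersection point (tangent)


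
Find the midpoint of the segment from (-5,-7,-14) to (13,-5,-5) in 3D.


Mx = (-5+13)/2 = 4.0000
My = (-7- 5)/2 = -6.0000
Mz = (-14- 5)/2 = -9.5000

M = (4.0000, -6.0000, -9.5000)


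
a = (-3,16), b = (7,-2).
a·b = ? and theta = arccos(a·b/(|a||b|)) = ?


a·b = -3*7 + 16*(-2) = -21 - 32 = -53
|a| = sqrt(9+256) = 16.2788
|b| = sqrt(49+4) = 7.2801
cos(theta) = -53/(sqrt(265)*sqrt(53)) = -53/sqrt(14045) = -0.447214
theta = arccos(-53/sqrt(14045)) = 116.5651 degrees

a·b = -53, theta = 116.5651 deg


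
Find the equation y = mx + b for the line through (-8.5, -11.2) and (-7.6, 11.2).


m = (22.4)/(0.9) = 24.8889
b = y1 - m*x1 = -11.2 - (22.4*(-8.5))/(0.9) = -11.2 + 211.5556 = 200.3556

y = 24.8889x + 200.3556


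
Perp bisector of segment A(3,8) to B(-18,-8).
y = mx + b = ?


Midpoint = (-7.5, 0)
Slope of AB = dy/dx = -16/(-21) = 0.7619
Perp slope = -dx/dy = -21/16 = -1.3125
b = My - (perp slope)*Mx = 0 + (-21*(-7.5))/(-16) = 0 - 9.8438 = -9.8438

y = -1.3125x - 9.8438


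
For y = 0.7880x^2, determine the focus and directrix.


a = 0.7880
1/(4a) = 0.3173
Focus = (0, 0.3173)
Directrix: y = -0.3173

Focus = (0, 0.3173), Directrix: y = -0.3173


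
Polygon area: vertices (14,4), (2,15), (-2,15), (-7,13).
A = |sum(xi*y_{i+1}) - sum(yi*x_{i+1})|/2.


sum(xi*y_{i+1}) = 14*15 + 2*15 - 2*13 - 7*4 = 186
sum(yi*x_{i+1}) = 4*2 + 15*(-2) + 15*(-7) + 13*14 = 55
Area = |186 - 55|/2 = 131/2 = 65.5000

65.5000 sq units


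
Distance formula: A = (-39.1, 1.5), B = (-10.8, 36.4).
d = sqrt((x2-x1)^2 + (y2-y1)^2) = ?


dx = -10.8 + 39.1 = 28.3
dy = 36.4 - 1.5 = 34.9
d = sqrt(800.89 + 1218.01) = sqrt(2018.9) = 44.9322

44.9322


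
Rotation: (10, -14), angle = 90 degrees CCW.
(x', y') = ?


cos(90) = 0, sin(90) = 1
x' = 10*0 + 14*1 = 14
y' = 10*1 - 14*0 = 10

(14, 10)


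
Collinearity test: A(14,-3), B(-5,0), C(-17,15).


14*(0-15) - 5*(15+ 3) - 17*(-3-0)
= -210 - 90 + 51 = -249

No, not collinear (determinant = -249)


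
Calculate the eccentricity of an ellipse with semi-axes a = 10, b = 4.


c = sqrt(100-16) = sqrt(84) = 9.1652
e = c/a = sqrt(84)/10 = 0.9165

e = 0.9165


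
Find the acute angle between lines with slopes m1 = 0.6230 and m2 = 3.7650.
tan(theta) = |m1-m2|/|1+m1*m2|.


m1-m2 = -3.142
1+m1*m2 = 3.345595
tan(theta) = |-3.142/3.345595| = 0.939145
theta = arctan(|-3.142/3.345595|) = 43.2025 degrees (acute angle)

43.2025 degrees


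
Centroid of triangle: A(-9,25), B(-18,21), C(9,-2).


Gx = (-9- 18+9)/3 = -18/3 = -6.0000
Gy = (25+21- 2)/3 = 44/3 = 14.6667

G = (-6.0000, 14.6667)


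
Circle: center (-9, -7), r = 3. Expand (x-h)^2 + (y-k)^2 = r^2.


(x+ 9)^2 + (y+ 7)^2 = 3^2
D = -2h = 18, E = -2k = 14
F = h^2+k^2-r^2 = 81+49-9 = 121

x^2 + y^2 + 18x + 14y + 121 = 0


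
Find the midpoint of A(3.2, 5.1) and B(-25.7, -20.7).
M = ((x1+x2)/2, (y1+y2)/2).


Mx = (3.2 - 25.7)/2 = -22.5/2 = -11.2500
My = (5.1 - 20.7)/2 = -15.6/2 = -7.8000

(-11.2500, -7.8000)


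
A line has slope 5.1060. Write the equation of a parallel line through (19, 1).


Parallel lines have equal slopes.
m2 = 5.1060
b2 = 1 - 5.1060*19 = -96.0140

y = 5.1060x - 96.0140


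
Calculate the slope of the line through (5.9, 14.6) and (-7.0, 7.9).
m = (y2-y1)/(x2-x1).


dy = 7.9 - 14.6 = -6.7
dx = -7.0 - 5.9 = -12.9
m = -6.7/(-12.9) = 0.5194

m = 0.5194


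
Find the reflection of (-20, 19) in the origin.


Reflection rule for origin: (-x, -y)
(-20, 19) -> (20, -19)

(20, -19)


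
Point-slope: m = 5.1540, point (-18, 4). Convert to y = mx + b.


y - 4 = 5.1540(x + 18)
y = 5.1540x + 4 - 5.1540*(-18)
y = 5.1540x + 96.7720

y = 5.1540x + 96.7720


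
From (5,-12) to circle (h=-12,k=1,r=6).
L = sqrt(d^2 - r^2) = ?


d = sqrt((5+ 12)^2 + (-12-1)^2) = sqrt(289+169) = 21.4009
L = sqrt(458.0000 - 36) = sqrt(422.0000) = 20.5426

20.5426


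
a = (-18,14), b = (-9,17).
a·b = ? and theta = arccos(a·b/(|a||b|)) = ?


a·b = -18*(-9) + 14*17 = 162 + 238 = 400
|a| = sqrt(324+196) = 22.8035
|b| = sqrt(81+289) = 19.2354
cos(theta) = 400/(sqrt(520)*sqrt(370)) = 400/sqrt(192400) = 0.911922
theta = arccos(400/sqrt(192400)) = 24.2277 degrees

a·b = 400, theta = 24.2277 deg


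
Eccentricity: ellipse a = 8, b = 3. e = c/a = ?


c = sqrt(64-9) = sqrt(55) = 7.4162
e = c/a = sqrt(55)/8 = 0.9270

e = 0.9270


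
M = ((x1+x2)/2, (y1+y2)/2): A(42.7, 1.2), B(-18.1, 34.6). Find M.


Mx = (42.7 - 18.1)/2 = 24.6/2 = 12.3000
My = (1.2 + 34.6)/2 = 35.8/2 = 17.9000

(12.3000, 17.9000)


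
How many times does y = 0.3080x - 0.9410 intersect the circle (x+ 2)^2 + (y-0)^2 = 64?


Substitute y = 0.3080x - 0.9410: (x+ 2)^2 + (0.3080x- 0.9410-0)^2 = 64
Expand to Ax^2 + Bx + C = 0, where b-k = -0.941
A = 1+m^2 = 1.094864
B = 2(m(b-k) - h) = 2(0.3080*(-0.941) + 2) = 3.420344
C = h^2 + (b-k)^2 - r^2 = 4 + 0.885481 - 64 = -59.114519
disc = B^2-4AC = 11.6988 + 258.8894 = 270.5882
disc > 0

2 intersection points


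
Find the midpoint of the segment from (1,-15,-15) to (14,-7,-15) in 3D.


Mx = (1+14)/2 = 7.5000
My = (-15- 7)/2 = -11.0000
Mz = (-15- 15)/2 = -15.0000

M = (7.5000, -11.0000, -15.0000)


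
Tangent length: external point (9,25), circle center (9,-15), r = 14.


d = sqrt((9-9)^2 + (25+ 15)^2) = sqrt(0+1600) = 40.0000
L = sqrt(1600.0000 - 196) = sqrt(1404.0000) = 37.4700

37.4700


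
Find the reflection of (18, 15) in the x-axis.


Reflection rule for x-axis: (x, -y)
(18, 15) -> (18, -15)

(18, -15)


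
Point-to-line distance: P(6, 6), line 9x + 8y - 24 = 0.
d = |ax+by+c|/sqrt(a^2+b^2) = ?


|9*6 + 8*6 - 24| = |78| = 78
sqrt(81 + 64) = sqrt(145) = 12.0416
d = 78/sqrt(145) = 6.4775

6.4775


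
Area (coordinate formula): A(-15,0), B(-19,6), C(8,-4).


-15*(6+ 4) = -150
-19*(-4-0) = 76
8*(0-6) = -48
sum = -122
Area = |-122|/2 = 61.0000

61.0000 sq units


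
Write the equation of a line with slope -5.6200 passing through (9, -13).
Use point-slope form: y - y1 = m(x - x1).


y + 13 = -5.6200(x - 9)
y = -5.6200x - 13 + 5.6200*9
y = -5.6200x + 37.5800

y = -5.6200x + 37.5800


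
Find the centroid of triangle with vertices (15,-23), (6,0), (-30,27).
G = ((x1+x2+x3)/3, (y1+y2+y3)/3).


Gx = (15+6- 30)/3 = -9/3 = -3.0000
Gy = (-23+0+27)/3 = 4/3 = 1.3333

G = (-3.0000, 1.3333)


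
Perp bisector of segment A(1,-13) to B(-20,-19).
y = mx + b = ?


Midpoint = (-9.5, -16)
Slope of AB = dy/dx = -6/(-21) = 0.2857
Perp slope = -dx/dy = -21/6 = -3.5000
b = My - (perp slope)*Mx = -16 + (-21*(-9.5))/(-6) = -16 - 33.2500 = -49.2500

y = -3.5000x - 49.2500


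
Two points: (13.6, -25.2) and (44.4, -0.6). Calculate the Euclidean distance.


dx = 44.4 - 13.6 = 30.8
dy = -0.6 + 25.2 = 24.6
d = sqrt(948.64 + 605.16) = sqrt(1553.8) = 39.4183

39.4183


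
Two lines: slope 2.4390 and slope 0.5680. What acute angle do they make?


m1-m2 = 1.871
1+m1*m2 = 2.385352
tan(theta) = |1.871/2.385352| = 0.784371
theta = arctan(|1.871/2.385352|) = 38.1096 degrees (acute angle)

38.1096 degrees


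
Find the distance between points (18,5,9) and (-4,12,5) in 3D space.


dx=-22, dy=7, dz=-4
d = sqrt(484+49+16) = sqrt(549) = 23.4307

23.4307


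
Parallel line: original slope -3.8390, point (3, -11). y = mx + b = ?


Parallel lines have equal slopes.
m2 = -3.8390
b2 = -11 + 3.8390*3 = 0.5170

y = -3.8390x + 0.5170


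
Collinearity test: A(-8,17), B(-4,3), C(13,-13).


-8*(3+ 13) - 4*(-13-17) + 13*(17-3)
= -128 + 120 + 182 = 174

No, not collinear (determinant = 174)


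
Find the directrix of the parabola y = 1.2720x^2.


a = 1.2720
1/(4a) = 0.1965
directrix: y = -0.1965 = -0.1965

y = -0.1965


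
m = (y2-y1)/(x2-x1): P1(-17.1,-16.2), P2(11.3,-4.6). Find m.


dy = -4.6 + 16.2 = 11.6
dx = 11.3 + 17.1 = 28.4
m = 11.6/28.4 = 0.4085

m = 0.4085


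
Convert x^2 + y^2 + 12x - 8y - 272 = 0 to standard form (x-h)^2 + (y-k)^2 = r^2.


h = -D/2 = -12/2 = -6
k = -E/2 = 8/2 = 4
r^2 = h^2 + k^2 - F = 36 + 16 + 272 = 324
r = 18

Center (-6, 4), radius = 18


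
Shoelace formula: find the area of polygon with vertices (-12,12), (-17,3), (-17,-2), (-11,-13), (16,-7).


sum(xi*y_{i+1}) = -12*3 - 17*(-2) - 17*(-13) - 11*(-7) + 16*12 = 488
sum(yi*x_{i+1}) = 12*(-17) + 3*(-17) - 2*(-11) - 13*16 - 7*(-12) = -357
Area = |488 + 357|/2 = 845/2 = 422.5000

422.5000 sq units


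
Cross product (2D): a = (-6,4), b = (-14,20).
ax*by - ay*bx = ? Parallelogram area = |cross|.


cross = -6*20 - 4*(-14) = -120 + 56 = -64
Parallelogram area = |-64| = 64

cross = -64, parallelogram area = 64


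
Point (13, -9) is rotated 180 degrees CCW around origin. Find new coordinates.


cos(180) = -1, sin(180) = 0
x' = 13*(-1) + 9*0 = -13
y' = 13*0 - 9*(-1) = 9

(-13, 9)


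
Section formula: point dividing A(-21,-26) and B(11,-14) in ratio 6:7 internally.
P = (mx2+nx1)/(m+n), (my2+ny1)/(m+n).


Px = (6*11 + 7*(-21))/13 = -81/13 = -6.2308
Py = (6*(-14) + 7*(-26))/13 = -266/13 = -20.4615

P = (-6.2308, -20.4615)


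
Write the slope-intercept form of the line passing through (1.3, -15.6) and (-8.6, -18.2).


m = (-2.6)/(-9.9) = 0.2626
b = y1 - m*x1 = -15.6 - (-2.6*1.3)/(-9.9) = -15.6 - 0.3414 = -15.9414

y = 0.2626x - 15.9414


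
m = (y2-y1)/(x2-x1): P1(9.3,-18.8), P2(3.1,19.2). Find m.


dy = 19.2 + 18.8 = 38.0
dx = 3.1 - 9.3 = -6.2
m = 38.0/(-6.2) = -6.1290

m = -6.1290


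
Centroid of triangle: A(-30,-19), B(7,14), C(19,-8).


Gx = (-30+7+19)/3 = -4/3 = -1.3333
Gy = (-19+14- 8)/3 = -13/3 = -4.3333

G = (-1.3333, -4.3333)


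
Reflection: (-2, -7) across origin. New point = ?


Reflection rule for origin: (-x, -y)
(-2, -7) -> (2, 7)

(2, 7)


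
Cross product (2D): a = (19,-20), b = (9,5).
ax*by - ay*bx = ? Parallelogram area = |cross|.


cross = 19*5 + 20*9 = 95 + 180 = 275
Parallelogram area = |275| = 275

cross = 275, parallelogram area = 275


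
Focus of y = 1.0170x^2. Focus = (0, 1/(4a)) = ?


a = 1.0170
4a = 4.0680
focus = (0, 1/4.0680) = (0, 0.2458)

Focus = (0, 0.2458)


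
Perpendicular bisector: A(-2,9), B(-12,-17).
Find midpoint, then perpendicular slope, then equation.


Midpoint = (-7, -4)
Slope of AB = dy/dx = -26/(-10) = 2.6000
Perp slope = -dx/dy = -10/26 = -0.3846
b = My - (perp slope)*Mx = -4 + (-10*(-7))/(-26) = -4 - 2.6923 = -6.6923

y = -0.3846x - 6.6923


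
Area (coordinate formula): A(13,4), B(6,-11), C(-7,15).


13*(-11-15) = -338
6*(15-4) = 66
-7*(4+ 11) = -105
sum = -377
Area = |-377|/2 = 188.5000

188.5000 sq units


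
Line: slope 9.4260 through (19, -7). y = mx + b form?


y + 7 = 9.4260(x - 19)
y = 9.4260x - 7 - 9.4260*19
y = 9.4260x - 186.0940

y = 9.4260x - 186.0940


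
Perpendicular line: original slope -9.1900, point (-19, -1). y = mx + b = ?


Perpendicular slope = -1/m1 = -1/(-9.1900) = 0.1088
b2 = y0 - m2*x0 = -1 - 19/(-9.1900) = -1 + 2.0675 = 1.0675

y = 0.1088x + 1.0675


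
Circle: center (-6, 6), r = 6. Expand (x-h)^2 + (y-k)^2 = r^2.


(x+ 6)^2 + (y-6)^2 = 6^2
D = -2h = 12, E = -2k = -12
F = h^2+k^2-r^2 = 36+36-36 = 36

x^2 + y^2 + 12x - 12y + 36 = 0


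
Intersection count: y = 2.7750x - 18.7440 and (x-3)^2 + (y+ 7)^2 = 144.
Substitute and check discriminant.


Substitute y = 2.7750x - 18.7440: (x-3)^2 + (2.7750x- 18.7440+ 7)^2 = 144
Expand to Ax^2 + Bx + C = 0, where b-k = -11.744
A = 1+m^2 = 8.700625
B = 2(m(b-k) - h) = 2(2.7750*(-11.744) - 3) = -71.1792
C = h^2 + (b-k)^2 - r^2 = 9 + 137.921536 - 144 = 2.921536
disc = B^2-4AC = 5066.4785 - 101.6768 = 4964.8017
disc > 0

2 intersection points
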